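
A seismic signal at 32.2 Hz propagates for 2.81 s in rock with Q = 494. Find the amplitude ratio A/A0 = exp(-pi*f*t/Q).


pi*f*t/Q = pi*32.2*2.81/494 = 0.57542
A/A0 = exp(-0.57542) = 0.562468

0.562468


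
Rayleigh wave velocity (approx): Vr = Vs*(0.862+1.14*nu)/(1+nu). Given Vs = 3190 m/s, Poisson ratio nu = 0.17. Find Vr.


Numerator factor = 0.862 + 1.14*0.17 = 1.0558
Denominator = 1 + 0.17 = 1.17
Vr = 3190 * 1.0558 / 1.17 = 2878.63 m/s

2878.63


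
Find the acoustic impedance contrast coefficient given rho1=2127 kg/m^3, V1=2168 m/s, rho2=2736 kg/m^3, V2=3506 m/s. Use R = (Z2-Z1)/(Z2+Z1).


Z1 = 2127 * 2168 = 4611336
Z2 = 2736 * 3506 = 9592416
R = (9592416 - 4611336) / (9592416 + 4611336) = 4981080 / 14203752 = 0.3507

0.3507


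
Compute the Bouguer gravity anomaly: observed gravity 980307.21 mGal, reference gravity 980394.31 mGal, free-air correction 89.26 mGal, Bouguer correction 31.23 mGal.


BA = g_obs - g_ref + FAC - BC
= 980307.21 - 980394.31 + 89.26 - 31.23
= -29.07 mGal

-29.07


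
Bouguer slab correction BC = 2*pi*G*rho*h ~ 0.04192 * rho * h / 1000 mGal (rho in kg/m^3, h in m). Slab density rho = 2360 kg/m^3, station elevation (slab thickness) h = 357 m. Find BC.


BC = 0.04192 * rho * h / 1000
= 0.04192 * 2360 * 357 / 1000
= 35.3184 mGal

35.3184


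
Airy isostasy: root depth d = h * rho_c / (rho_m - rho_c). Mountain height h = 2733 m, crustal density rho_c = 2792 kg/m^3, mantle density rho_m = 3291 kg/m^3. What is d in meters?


rho_m - rho_c = 3291 - 2792 = 499
d = 2733 * 2792 / 499
= 7630536 / 499
= 15291.66 m

15291.66


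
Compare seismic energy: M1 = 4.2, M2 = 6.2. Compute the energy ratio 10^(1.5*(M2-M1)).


M2 - M1 = 6.2 - 4.2 = 2.0
1.5 * 2.0 = 3.0
ratio = 10^3.0 = 1000.0

1000.0


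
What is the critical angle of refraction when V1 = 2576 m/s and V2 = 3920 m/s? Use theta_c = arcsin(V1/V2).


V1/V2 = 2576/3920 = 0.657143
theta_c = arcsin(0.657143) = 41.0823 degrees

41.0823


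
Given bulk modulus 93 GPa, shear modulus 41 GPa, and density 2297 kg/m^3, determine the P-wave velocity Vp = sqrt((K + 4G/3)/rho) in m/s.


First compute the effective modulus:
K + 4G/3 = 93e9 + 4*41e9/3 = 147666666666.67 Pa
Then divide by density:
147666666666.67 / 2297 = 64286750.8344 Pa/(kg/m^3)
Take the square root:
Vp = sqrt(64286750.8344) = 8017.9 m/s

8017.9


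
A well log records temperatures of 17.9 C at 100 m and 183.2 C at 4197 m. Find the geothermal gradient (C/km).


dT = 183.2 - 17.9 = 165.3 C
dz = 4197 - 100 = 4097 m
gradient = dT/dz * 1000 = 165.3/4097 * 1000 = 40.3466 C/km

40.3466


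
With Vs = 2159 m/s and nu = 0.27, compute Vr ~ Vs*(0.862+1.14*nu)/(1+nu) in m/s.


Numerator factor = 0.862 + 1.14*0.27 = 1.1698
Denominator = 1 + 0.27 = 1.27
Vr = 2159 * 1.1698 / 1.27 = 1988.66 m/s

1988.66


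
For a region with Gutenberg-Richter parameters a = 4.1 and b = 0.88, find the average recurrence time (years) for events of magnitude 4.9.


log10(N) = 4.1 - 0.88*4.9 = -0.212
N = 10^-0.212 = 0.613762
T = 1/N = 1/0.613762 = 1.6293 years

1.6293


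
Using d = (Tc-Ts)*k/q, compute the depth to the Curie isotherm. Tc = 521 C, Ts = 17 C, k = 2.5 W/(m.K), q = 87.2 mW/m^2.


T_Curie - T_surf = 521 - 17 = 504 C
Convert q to W/m^2: 87.2 mW/m^2 = 0.0872 W/m^2
d = 504 * 2.5 / 0.0872 = 14449.54 m

14449.54


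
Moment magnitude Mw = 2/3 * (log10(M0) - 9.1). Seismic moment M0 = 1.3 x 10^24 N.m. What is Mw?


log10(M0) = log10(1.3 x 10^24) = 24.1139
Mw = 2/3 * (24.1139 - 9.1)
= 2/3 * 15.0139
= 10.01

10.01


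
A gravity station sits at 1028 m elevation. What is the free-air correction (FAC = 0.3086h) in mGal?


FAC = 0.3086 * h
= 0.3086 * 1028
= 317.2408 mGal

317.2408


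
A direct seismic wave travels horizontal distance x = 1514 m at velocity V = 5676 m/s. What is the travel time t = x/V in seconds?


t = x / V
= 1514 / 5676
= 0.2667 s

0.2667


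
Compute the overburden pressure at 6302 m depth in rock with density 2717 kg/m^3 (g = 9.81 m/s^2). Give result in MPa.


P = rho * g * z / 1e6
= 2717 * 9.81 * 6302 / 1e6
= 167972058.54 / 1e6
= 167.9721 MPa

167.9721


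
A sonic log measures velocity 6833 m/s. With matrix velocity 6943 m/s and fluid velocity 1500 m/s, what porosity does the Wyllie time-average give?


1/V - 1/Vm = 1/6833 - 1/6943 = 2.32e-06
1/Vf - 1/Vm = 1/1500 - 1/6943 = 0.00052264
phi = 2.32e-06 / 0.00052264 = 0.0044

0.0044


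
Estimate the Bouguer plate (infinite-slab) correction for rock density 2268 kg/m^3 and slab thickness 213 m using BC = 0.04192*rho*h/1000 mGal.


BC = 0.04192 * rho * h / 1000
= 0.04192 * 2268 * 213 / 1000
= 20.2509 mGal

20.2509


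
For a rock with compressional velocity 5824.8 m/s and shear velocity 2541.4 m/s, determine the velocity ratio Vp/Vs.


Vp/Vs = 5824.8 / 2541.4
= 2.292

2.292


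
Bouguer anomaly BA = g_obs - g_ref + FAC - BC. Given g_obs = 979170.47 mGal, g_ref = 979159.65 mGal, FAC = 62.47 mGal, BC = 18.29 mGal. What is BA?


BA = g_obs - g_ref + FAC - BC
= 979170.47 - 979159.65 + 62.47 - 18.29
= 55.0 mGal

55.0


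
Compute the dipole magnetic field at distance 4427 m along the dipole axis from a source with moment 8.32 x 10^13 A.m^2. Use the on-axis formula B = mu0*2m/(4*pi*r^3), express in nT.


m = 8.32 x 10^13 = 83200000000000 A.m^2
2m = 166400000000000 A.m^2
r^3 = 4427^3 = 86761802483
B = (4pi*10^-7) * 166400000000000 / (4*pi * 86761802483) * 1e9
= 209104407.022937 / 1090280965171.21 * 1e9
= 191789.4687 nT

191789.4687


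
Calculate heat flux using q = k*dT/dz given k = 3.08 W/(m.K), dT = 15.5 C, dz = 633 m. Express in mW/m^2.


q = k * dT / dz * 1000
= 3.08 * 15.5 / 633 * 1000
= 0.075419 * 1000
= 75.4186 mW/m^2

75.4186


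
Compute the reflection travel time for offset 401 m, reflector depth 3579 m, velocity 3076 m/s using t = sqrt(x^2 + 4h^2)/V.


x^2 + 4h^2 = 401^2 + 4*3579^2 = 160801 + 51236964 = 51397765
sqrt(51397765) = 7169.2235
t = 7169.2235 / 3076 = 2.3307 s

2.3307


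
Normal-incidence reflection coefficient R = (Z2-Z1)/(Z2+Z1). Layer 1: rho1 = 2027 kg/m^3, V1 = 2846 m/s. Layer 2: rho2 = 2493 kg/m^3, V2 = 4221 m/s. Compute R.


Z1 = 2027 * 2846 = 5768842
Z2 = 2493 * 4221 = 10522953
R = (10522953 - 5768842) / (10522953 + 5768842) = 4754111 / 16291795 = 0.2918

0.2918


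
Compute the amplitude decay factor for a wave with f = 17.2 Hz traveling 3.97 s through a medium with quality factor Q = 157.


pi*f*t/Q = pi*17.2*3.97/157 = 1.366373
A/A0 = exp(-1.366373) = 0.25503

0.25503


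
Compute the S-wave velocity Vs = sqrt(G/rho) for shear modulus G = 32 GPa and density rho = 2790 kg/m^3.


Convert G to Pa: G = 32e9 Pa
Compute G/rho = 32e9 / 2790 = 11469534.0502
Vs = sqrt(11469534.0502) = 3386.67 m/s

3386.67


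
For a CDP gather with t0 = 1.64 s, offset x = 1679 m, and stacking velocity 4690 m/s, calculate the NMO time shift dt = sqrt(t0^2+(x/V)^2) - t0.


x/Vnmo = 1679/4690 = 0.357996
(x/Vnmo)^2 = 0.128161
t0^2 = 2.6896
sqrt(2.6896 + 0.128161) = 1.678619
dt = 1.678619 - 1.64 = 0.038619

0.038619


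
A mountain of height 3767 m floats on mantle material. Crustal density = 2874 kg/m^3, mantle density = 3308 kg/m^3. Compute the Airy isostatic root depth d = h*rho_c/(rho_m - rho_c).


rho_m - rho_c = 3308 - 2874 = 434
d = 3767 * 2874 / 434
= 10826358 / 434
= 24945.53 m

24945.53


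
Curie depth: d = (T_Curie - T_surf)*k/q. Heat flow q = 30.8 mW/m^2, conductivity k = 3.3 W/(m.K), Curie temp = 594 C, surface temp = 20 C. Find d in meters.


T_Curie - T_surf = 594 - 20 = 574 C
Convert q to W/m^2: 30.8 mW/m^2 = 0.0308 W/m^2
d = 574 * 3.3 / 0.0308 = 61500.0 m

61500.0


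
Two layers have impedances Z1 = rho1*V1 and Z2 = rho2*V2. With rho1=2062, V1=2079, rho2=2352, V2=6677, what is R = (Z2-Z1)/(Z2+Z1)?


Z1 = 2062 * 2079 = 4286898
Z2 = 2352 * 6677 = 15704304
R = (15704304 - 4286898) / (15704304 + 4286898) = 11417406 / 19991202 = 0.5711

0.5711


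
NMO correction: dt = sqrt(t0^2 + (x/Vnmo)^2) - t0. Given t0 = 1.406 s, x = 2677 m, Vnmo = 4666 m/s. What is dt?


x/Vnmo = 2677/4666 = 0.573725
(x/Vnmo)^2 = 0.32916
t0^2 = 1.976836
sqrt(1.976836 + 0.32916) = 1.518551
dt = 1.518551 - 1.406 = 0.112551

0.112551


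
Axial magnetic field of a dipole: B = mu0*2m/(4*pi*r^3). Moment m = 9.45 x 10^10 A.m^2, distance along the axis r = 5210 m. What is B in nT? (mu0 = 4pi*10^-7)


m = 9.45 x 10^10 = 94500000000 A.m^2
2m = 189000000000 A.m^2
r^3 = 5210^3 = 141420761000
B = (4pi*10^-7) * 189000000000 / (4*pi * 141420761000) * 1e9
= 237504.404611 / 1777145695290.71 * 1e9
= 133.6437 nT

133.6437


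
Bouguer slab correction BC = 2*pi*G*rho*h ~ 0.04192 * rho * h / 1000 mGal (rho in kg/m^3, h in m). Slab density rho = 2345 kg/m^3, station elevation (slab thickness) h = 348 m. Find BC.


BC = 0.04192 * rho * h / 1000
= 0.04192 * 2345 * 348 / 1000
= 34.2092 mGal

34.2092


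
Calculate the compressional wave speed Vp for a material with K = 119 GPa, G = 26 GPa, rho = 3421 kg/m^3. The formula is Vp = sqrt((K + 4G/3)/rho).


First compute the effective modulus:
K + 4G/3 = 119e9 + 4*26e9/3 = 153666666666.67 Pa
Then divide by density:
153666666666.67 / 3421 = 44918639.7739 Pa/(kg/m^3)
Take the square root:
Vp = sqrt(44918639.7739) = 6702.14 m/s

6702.14


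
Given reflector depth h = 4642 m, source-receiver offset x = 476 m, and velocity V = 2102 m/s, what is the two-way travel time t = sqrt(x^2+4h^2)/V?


x^2 + 4h^2 = 476^2 + 4*4642^2 = 226576 + 86192656 = 86419232
sqrt(86419232) = 9296.1945
t = 9296.1945 / 2102 = 4.4225 s

4.4225


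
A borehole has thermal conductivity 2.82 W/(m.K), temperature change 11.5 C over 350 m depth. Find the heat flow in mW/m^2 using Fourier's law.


q = k * dT / dz * 1000
= 2.82 * 11.5 / 350 * 1000
= 0.092657 * 1000
= 92.6571 mW/m^2

92.6571


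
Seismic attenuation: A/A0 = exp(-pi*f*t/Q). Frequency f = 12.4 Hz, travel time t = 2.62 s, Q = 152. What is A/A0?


pi*f*t/Q = pi*12.4*2.62/152 = 0.671474
A/A0 = exp(-0.671474) = 0.510955

0.510955


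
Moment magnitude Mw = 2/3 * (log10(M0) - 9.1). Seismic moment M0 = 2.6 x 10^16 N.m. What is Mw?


log10(M0) = log10(2.6 x 10^16) = 16.415
Mw = 2/3 * (16.415 - 9.1)
= 2/3 * 7.315
= 4.88

4.88


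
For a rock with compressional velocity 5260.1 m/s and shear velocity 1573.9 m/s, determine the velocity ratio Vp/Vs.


Vp/Vs = 5260.1 / 1573.9
= 3.3421

3.3421


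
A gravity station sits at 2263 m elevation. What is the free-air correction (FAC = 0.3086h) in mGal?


FAC = 0.3086 * h
= 0.3086 * 2263
= 698.3618 mGal

698.3618


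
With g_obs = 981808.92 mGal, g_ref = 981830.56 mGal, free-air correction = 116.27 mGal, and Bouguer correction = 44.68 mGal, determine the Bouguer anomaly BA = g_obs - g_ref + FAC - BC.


BA = g_obs - g_ref + FAC - BC
= 981808.92 - 981830.56 + 116.27 - 44.68
= 49.95 mGal

49.95


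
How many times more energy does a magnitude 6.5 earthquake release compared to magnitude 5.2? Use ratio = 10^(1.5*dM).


M2 - M1 = 6.5 - 5.2 = 1.3
1.5 * 1.3 = 1.95
ratio = 10^1.95 = 89.13

89.13


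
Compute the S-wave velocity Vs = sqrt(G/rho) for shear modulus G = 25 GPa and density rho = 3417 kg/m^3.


Convert G to Pa: G = 25e9 Pa
Compute G/rho = 25e9 / 3417 = 7316359.3796
Vs = sqrt(7316359.3796) = 2704.88 m/s

2704.88


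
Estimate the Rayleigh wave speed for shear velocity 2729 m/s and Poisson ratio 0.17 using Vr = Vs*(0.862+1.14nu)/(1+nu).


Numerator factor = 0.862 + 1.14*0.17 = 1.0558
Denominator = 1 + 0.17 = 1.17
Vr = 2729 * 1.0558 / 1.17 = 2462.63 m/s

2462.63


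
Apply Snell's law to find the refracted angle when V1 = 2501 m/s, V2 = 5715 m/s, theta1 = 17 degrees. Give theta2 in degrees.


sin(theta1) = sin(17 deg) = 0.292372
sin(theta2) = V2/V1 * sin(theta1) = 5715/2501 * 0.292372 = 0.668094
theta2 = arcsin(0.668094) = 41.9202 degrees

41.9202


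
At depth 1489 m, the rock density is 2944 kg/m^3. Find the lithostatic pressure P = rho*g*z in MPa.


P = rho * g * z / 1e6
= 2944 * 9.81 * 1489 / 1e6
= 43003272.96 / 1e6
= 43.0033 MPa

43.0033


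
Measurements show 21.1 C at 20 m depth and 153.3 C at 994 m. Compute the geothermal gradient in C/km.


dT = 153.3 - 21.1 = 132.2 C
dz = 994 - 20 = 974 m
gradient = dT/dz * 1000 = 132.2/974 * 1000 = 135.729 C/km

135.729


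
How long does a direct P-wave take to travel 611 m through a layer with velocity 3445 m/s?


t = x / V
= 611 / 3445
= 0.1774 s

0.1774


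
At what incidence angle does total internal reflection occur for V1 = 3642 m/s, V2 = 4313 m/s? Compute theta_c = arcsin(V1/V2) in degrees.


V1/V2 = 3642/4313 = 0.844424
theta_c = arcsin(0.844424) = 57.6103 degrees

57.6103


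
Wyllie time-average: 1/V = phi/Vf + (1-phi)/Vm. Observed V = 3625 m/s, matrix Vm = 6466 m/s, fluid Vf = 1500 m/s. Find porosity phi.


1/V - 1/Vm = 1/3625 - 1/6466 = 0.00012121
1/Vf - 1/Vm = 1/1500 - 1/6466 = 0.00051201
phi = 0.00012121 / 0.00051201 = 0.2367

0.2367


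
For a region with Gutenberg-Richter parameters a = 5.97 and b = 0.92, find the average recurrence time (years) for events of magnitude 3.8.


log10(N) = 5.97 - 0.92*3.8 = 2.474
N = 10^2.474 = 297.851643
T = 1/N = 1/297.851643 = 0.0034 years

0.0034


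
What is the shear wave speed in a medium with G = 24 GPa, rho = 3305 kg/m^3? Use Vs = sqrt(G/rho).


Convert G to Pa: G = 24e9 Pa
Compute G/rho = 24e9 / 3305 = 7261724.6596
Vs = sqrt(7261724.6596) = 2694.76 m/s

2694.76


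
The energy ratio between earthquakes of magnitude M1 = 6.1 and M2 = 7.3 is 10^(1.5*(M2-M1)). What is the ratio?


M2 - M1 = 7.3 - 6.1 = 1.2
1.5 * 1.2 = 1.8
ratio = 10^1.8 = 63.1

63.1


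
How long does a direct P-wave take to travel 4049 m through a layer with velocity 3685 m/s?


t = x / V
= 4049 / 3685
= 1.0988 s

1.0988


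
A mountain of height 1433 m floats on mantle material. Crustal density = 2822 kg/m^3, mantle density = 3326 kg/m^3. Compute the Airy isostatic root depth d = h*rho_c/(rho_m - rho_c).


rho_m - rho_c = 3326 - 2822 = 504
d = 1433 * 2822 / 504
= 4043926 / 504
= 8023.66 m

8023.66


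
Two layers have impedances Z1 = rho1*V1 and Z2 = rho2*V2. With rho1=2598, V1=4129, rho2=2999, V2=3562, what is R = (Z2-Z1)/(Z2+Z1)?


Z1 = 2598 * 4129 = 10727142
Z2 = 2999 * 3562 = 10682438
R = (10682438 - 10727142) / (10682438 + 10727142) = -44704 / 21409580 = -0.0021

-0.0021


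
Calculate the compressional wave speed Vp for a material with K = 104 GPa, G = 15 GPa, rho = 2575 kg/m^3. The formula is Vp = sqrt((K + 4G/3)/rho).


First compute the effective modulus:
K + 4G/3 = 104e9 + 4*15e9/3 = 124000000000.0 Pa
Then divide by density:
124000000000.0 / 2575 = 48155339.8058 Pa/(kg/m^3)
Take the square root:
Vp = sqrt(48155339.8058) = 6939.4 m/s

6939.4


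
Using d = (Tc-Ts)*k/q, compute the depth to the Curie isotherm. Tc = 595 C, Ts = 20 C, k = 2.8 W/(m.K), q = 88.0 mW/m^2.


T_Curie - T_surf = 595 - 20 = 575 C
Convert q to W/m^2: 88.0 mW/m^2 = 0.088 W/m^2
d = 575 * 2.8 / 0.088 = 18295.45 m

18295.45


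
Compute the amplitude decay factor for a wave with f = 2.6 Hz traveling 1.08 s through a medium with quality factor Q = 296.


pi*f*t/Q = pi*2.6*1.08/296 = 0.029803
A/A0 = exp(-0.029803) = 0.970637

0.970637


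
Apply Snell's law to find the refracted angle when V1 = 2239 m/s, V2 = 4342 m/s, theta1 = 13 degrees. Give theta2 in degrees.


sin(theta1) = sin(13 deg) = 0.224951
sin(theta2) = V2/V1 * sin(theta1) = 4342/2239 * 0.224951 = 0.436238
theta2 = arcsin(0.436238) = 25.8641 degrees

25.8641


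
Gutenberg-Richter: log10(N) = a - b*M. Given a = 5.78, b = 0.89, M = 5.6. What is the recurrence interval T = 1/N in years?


log10(N) = 5.78 - 0.89*5.6 = 0.796
N = 10^0.796 = 6.251727
T = 1/N = 1/6.251727 = 0.16 years

0.16


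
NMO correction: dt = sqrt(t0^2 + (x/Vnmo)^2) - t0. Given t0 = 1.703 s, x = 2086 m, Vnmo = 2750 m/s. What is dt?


x/Vnmo = 2086/2750 = 0.758545
(x/Vnmo)^2 = 0.575391
t0^2 = 2.900209
sqrt(2.900209 + 0.575391) = 1.864296
dt = 1.864296 - 1.703 = 0.161296

0.161296


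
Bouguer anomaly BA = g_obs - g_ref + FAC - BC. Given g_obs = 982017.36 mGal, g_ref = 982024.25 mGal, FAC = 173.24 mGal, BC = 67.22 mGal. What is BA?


BA = g_obs - g_ref + FAC - BC
= 982017.36 - 982024.25 + 173.24 - 67.22
= 99.13 mGal

99.13


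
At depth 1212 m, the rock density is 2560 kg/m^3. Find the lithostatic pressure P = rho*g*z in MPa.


P = rho * g * z / 1e6
= 2560 * 9.81 * 1212 / 1e6
= 30437683.2 / 1e6
= 30.4377 MPa

30.4377


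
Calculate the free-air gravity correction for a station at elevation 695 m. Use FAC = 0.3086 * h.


FAC = 0.3086 * h
= 0.3086 * 695
= 214.477 mGal

214.477


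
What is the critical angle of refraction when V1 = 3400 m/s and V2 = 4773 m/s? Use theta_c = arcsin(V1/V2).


V1/V2 = 3400/4773 = 0.71234
theta_c = arcsin(0.71234) = 45.4256 degrees

45.4256


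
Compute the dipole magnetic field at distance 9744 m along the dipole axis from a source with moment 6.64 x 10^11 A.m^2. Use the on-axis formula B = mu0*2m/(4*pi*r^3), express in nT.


m = 6.64 x 10^11 = 664000000000 A.m^2
2m = 1328000000000 A.m^2
r^3 = 9744^3 = 925149302784
B = (4pi*10^-7) * 1328000000000 / (4*pi * 925149302784) * 1e9
= 1668814.017587 / 11625769012399.73 * 1e9
= 143.5444 nT

143.5444


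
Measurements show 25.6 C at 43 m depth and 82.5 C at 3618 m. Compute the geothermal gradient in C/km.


dT = 82.5 - 25.6 = 56.9 C
dz = 3618 - 43 = 3575 m
gradient = dT/dz * 1000 = 56.9/3575 * 1000 = 15.9161 C/km

15.9161


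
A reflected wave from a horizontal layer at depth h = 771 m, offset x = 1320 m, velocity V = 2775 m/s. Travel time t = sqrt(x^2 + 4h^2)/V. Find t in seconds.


x^2 + 4h^2 = 1320^2 + 4*771^2 = 1742400 + 2377764 = 4120164
sqrt(4120164) = 2029.8187
t = 2029.8187 / 2775 = 0.7315 s

0.7315


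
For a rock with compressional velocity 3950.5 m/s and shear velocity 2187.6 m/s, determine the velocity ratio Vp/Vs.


Vp/Vs = 3950.5 / 2187.6
= 1.8059

1.8059


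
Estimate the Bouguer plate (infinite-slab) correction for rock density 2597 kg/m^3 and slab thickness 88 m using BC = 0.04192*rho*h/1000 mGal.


BC = 0.04192 * rho * h / 1000
= 0.04192 * 2597 * 88 / 1000
= 9.5802 mGal

9.5802


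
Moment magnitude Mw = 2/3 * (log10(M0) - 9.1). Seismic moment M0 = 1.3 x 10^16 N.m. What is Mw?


log10(M0) = log10(1.3 x 10^16) = 16.1139
Mw = 2/3 * (16.1139 - 9.1)
= 2/3 * 7.0139
= 4.68

4.68


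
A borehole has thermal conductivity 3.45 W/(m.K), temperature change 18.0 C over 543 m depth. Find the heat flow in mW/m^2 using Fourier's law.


q = k * dT / dz * 1000
= 3.45 * 18.0 / 543 * 1000
= 0.114365 * 1000
= 114.3646 mW/m^2

114.3646


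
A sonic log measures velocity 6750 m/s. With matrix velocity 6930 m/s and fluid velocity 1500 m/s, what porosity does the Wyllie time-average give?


1/V - 1/Vm = 1/6750 - 1/6930 = 3.85e-06
1/Vf - 1/Vm = 1/1500 - 1/6930 = 0.00052237
phi = 3.85e-06 / 0.00052237 = 0.0074

0.0074


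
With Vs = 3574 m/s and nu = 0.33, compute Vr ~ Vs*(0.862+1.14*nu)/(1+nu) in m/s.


Numerator factor = 0.862 + 1.14*0.33 = 1.2382
Denominator = 1 + 0.33 = 1.33
Vr = 3574 * 1.2382 / 1.33 = 3327.31 m/s

3327.31


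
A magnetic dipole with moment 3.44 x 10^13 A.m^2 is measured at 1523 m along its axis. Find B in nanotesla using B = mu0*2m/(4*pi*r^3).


m = 3.44 x 10^13 = 34400000000000 A.m^2
2m = 68800000000000 A.m^2
r^3 = 1523^3 = 3532642667
B = (4pi*10^-7) * 68800000000000 / (4*pi * 3532642667) * 1e9
= 86456629.826791 / 44392497001.62 * 1e9
= 1947550.5021 nT

1947550.5021


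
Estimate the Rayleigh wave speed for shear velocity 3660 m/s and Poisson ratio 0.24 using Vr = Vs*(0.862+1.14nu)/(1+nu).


Numerator factor = 0.862 + 1.14*0.24 = 1.1356
Denominator = 1 + 0.24 = 1.24
Vr = 3660 * 1.1356 / 1.24 = 3351.85 m/s

3351.85


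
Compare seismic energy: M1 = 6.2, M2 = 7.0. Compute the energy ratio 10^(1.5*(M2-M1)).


M2 - M1 = 7.0 - 6.2 = 0.8
1.5 * 0.8 = 1.2
ratio = 10^1.2 = 15.85

15.85


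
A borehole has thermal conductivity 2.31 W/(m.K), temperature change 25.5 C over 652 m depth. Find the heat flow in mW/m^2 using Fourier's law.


q = k * dT / dz * 1000
= 2.31 * 25.5 / 652 * 1000
= 0.090345 * 1000
= 90.3451 mW/m^2

90.3451


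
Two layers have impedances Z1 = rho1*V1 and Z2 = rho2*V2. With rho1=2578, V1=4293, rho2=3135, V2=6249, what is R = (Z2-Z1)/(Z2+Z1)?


Z1 = 2578 * 4293 = 11067354
Z2 = 3135 * 6249 = 19590615
R = (19590615 - 11067354) / (19590615 + 11067354) = 8523261 / 30657969 = 0.278

0.278


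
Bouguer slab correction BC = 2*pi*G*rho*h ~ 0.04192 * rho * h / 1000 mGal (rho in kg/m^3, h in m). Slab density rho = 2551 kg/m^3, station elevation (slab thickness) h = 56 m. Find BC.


BC = 0.04192 * rho * h / 1000
= 0.04192 * 2551 * 56 / 1000
= 5.9885 mGal

5.9885


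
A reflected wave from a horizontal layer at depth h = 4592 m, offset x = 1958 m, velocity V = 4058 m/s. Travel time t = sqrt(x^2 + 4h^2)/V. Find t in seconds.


x^2 + 4h^2 = 1958^2 + 4*4592^2 = 3833764 + 84345856 = 88179620
sqrt(88179620) = 9390.4004
t = 9390.4004 / 4058 = 2.314 s

2.314


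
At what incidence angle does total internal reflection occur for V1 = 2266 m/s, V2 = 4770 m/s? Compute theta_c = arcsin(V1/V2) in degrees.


V1/V2 = 2266/4770 = 0.475052
theta_c = arcsin(0.475052) = 28.3628 degrees

28.3628


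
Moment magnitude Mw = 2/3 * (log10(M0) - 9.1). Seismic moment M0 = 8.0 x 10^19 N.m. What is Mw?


log10(M0) = log10(8.0 x 10^19) = 19.9031
Mw = 2/3 * (19.9031 - 9.1)
= 2/3 * 10.8031
= 7.2

7.2


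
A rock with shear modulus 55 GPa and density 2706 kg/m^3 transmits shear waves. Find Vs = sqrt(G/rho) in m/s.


Convert G to Pa: G = 55e9 Pa
Compute G/rho = 55e9 / 2706 = 20325203.252
Vs = sqrt(20325203.252) = 4508.35 m/s

4508.35


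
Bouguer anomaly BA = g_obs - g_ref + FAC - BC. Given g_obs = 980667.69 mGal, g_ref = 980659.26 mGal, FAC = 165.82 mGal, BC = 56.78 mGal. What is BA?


BA = g_obs - g_ref + FAC - BC
= 980667.69 - 980659.26 + 165.82 - 56.78
= 117.47 mGal

117.47


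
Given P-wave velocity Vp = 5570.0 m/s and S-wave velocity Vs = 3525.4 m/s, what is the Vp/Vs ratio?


Vp/Vs = 5570.0 / 3525.4
= 1.58

1.58


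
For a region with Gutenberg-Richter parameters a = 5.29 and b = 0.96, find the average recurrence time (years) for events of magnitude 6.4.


log10(N) = 5.29 - 0.96*6.4 = -0.854
N = 10^-0.854 = 0.139959
T = 1/N = 1/0.139959 = 7.145 years

7.145


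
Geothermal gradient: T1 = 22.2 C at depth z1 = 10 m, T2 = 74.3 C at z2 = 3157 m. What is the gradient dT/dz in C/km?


dT = 74.3 - 22.2 = 52.1 C
dz = 3157 - 10 = 3147 m
gradient = dT/dz * 1000 = 52.1/3147 * 1000 = 16.5554 C/km

16.5554


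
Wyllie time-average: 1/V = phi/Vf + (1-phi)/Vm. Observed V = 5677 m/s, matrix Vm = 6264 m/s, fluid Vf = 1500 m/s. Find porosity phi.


1/V - 1/Vm = 1/5677 - 1/6264 = 1.651e-05
1/Vf - 1/Vm = 1/1500 - 1/6264 = 0.00050702
phi = 1.651e-05 / 0.00050702 = 0.0326

0.0326


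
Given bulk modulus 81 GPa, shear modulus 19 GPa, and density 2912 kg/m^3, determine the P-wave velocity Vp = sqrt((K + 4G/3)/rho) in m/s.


First compute the effective modulus:
K + 4G/3 = 81e9 + 4*19e9/3 = 106333333333.33 Pa
Then divide by density:
106333333333.33 / 2912 = 36515567.7656 Pa/(kg/m^3)
Take the square root:
Vp = sqrt(36515567.7656) = 6042.81 m/s

6042.81


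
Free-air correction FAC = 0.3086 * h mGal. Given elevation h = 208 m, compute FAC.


FAC = 0.3086 * h
= 0.3086 * 208
= 64.1888 mGal

64.1888


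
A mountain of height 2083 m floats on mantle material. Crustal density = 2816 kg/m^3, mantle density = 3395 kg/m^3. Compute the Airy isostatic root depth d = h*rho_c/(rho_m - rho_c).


rho_m - rho_c = 3395 - 2816 = 579
d = 2083 * 2816 / 579
= 5865728 / 579
= 10130.79 m

10130.79


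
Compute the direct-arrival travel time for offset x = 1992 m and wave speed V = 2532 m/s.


t = x / V
= 1992 / 2532
= 0.7867 s

0.7867


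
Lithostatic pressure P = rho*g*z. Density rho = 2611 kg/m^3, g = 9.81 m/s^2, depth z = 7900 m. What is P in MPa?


P = rho * g * z / 1e6
= 2611 * 9.81 * 7900 / 1e6
= 202349889.0 / 1e6
= 202.3499 MPa

202.3499


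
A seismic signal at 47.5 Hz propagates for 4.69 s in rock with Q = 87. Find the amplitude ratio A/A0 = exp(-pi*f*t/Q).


pi*f*t/Q = pi*47.5*4.69/87 = 8.044463
A/A0 = exp(-8.044463) = 0.000321

3.210000e-04


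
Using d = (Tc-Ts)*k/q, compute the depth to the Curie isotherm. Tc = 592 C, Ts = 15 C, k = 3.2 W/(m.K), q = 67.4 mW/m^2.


T_Curie - T_surf = 592 - 15 = 577 C
Convert q to W/m^2: 67.4 mW/m^2 = 0.0674 W/m^2
d = 577 * 3.2 / 0.0674 = 27394.66 m

27394.66


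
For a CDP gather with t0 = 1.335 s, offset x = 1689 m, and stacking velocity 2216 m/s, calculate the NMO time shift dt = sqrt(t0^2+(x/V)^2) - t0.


x/Vnmo = 1689/2216 = 0.762184
(x/Vnmo)^2 = 0.580925
t0^2 = 1.782225
sqrt(1.782225 + 0.580925) = 1.537254
dt = 1.537254 - 1.335 = 0.202254

0.202254


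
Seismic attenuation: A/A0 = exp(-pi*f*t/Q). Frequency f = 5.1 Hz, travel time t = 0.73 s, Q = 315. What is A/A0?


pi*f*t/Q = pi*5.1*0.73/315 = 0.037131
A/A0 = exp(-0.037131) = 0.96355

0.96355


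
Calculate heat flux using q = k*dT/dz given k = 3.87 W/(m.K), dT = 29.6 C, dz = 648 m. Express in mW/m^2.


q = k * dT / dz * 1000
= 3.87 * 29.6 / 648 * 1000
= 0.176778 * 1000
= 176.7778 mW/m^2

176.7778


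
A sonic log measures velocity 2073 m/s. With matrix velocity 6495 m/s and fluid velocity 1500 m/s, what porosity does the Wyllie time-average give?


1/V - 1/Vm = 1/2073 - 1/6495 = 0.00032843
1/Vf - 1/Vm = 1/1500 - 1/6495 = 0.0005127
phi = 0.00032843 / 0.0005127 = 0.6406

0.6406


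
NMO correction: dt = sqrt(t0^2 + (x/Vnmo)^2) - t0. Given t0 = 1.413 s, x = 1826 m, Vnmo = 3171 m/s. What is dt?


x/Vnmo = 1826/3171 = 0.575844
(x/Vnmo)^2 = 0.331596
t0^2 = 1.996569
sqrt(1.996569 + 0.331596) = 1.525833
dt = 1.525833 - 1.413 = 0.112833

0.112833


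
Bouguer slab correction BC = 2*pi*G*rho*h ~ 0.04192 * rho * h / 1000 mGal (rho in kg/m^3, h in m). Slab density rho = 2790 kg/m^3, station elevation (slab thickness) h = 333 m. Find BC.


BC = 0.04192 * rho * h / 1000
= 0.04192 * 2790 * 333 / 1000
= 38.9466 mGal

38.9466


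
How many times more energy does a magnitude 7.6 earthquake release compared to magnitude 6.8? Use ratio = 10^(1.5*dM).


M2 - M1 = 7.6 - 6.8 = 0.8
1.5 * 0.8 = 1.2
ratio = 10^1.2 = 15.85

15.85


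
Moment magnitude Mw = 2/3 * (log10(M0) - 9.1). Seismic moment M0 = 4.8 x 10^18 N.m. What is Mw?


log10(M0) = log10(4.8 x 10^18) = 18.6812
Mw = 2/3 * (18.6812 - 9.1)
= 2/3 * 9.5812
= 6.39

6.39


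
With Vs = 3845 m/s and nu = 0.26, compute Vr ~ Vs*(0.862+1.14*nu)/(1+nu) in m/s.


Numerator factor = 0.862 + 1.14*0.26 = 1.1584
Denominator = 1 + 0.26 = 1.26
Vr = 3845 * 1.1584 / 1.26 = 3534.96 m/s

3534.96


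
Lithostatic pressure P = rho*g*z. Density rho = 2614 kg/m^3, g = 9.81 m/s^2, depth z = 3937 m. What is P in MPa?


P = rho * g * z / 1e6
= 2614 * 9.81 * 3937 / 1e6
= 100957829.58 / 1e6
= 100.9578 MPa

100.9578


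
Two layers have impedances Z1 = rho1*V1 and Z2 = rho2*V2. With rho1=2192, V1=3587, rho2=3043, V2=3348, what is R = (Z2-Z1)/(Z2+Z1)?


Z1 = 2192 * 3587 = 7862704
Z2 = 3043 * 3348 = 10187964
R = (10187964 - 7862704) / (10187964 + 7862704) = 2325260 / 18050668 = 0.1288

0.1288


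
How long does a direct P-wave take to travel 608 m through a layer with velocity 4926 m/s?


t = x / V
= 608 / 4926
= 0.1234 s

0.1234


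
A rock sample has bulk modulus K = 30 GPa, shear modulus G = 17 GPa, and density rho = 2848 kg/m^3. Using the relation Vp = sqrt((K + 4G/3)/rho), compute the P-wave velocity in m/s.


First compute the effective modulus:
K + 4G/3 = 30e9 + 4*17e9/3 = 52666666666.67 Pa
Then divide by density:
52666666666.67 / 2848 = 18492509.3633 Pa/(kg/m^3)
Take the square root:
Vp = sqrt(18492509.3633) = 4300.29 m/s

4300.29


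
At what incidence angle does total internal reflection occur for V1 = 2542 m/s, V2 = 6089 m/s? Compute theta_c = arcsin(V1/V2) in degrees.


V1/V2 = 2542/6089 = 0.417474
theta_c = arcsin(0.417474) = 24.6752 degrees

24.6752


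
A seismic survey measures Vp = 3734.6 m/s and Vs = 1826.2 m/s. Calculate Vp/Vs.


Vp/Vs = 3734.6 / 1826.2
= 2.045

2.045


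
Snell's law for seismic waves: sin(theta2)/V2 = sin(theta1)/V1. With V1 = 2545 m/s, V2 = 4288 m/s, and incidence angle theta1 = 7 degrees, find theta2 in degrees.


sin(theta1) = sin(7 deg) = 0.121869
sin(theta2) = V2/V1 * sin(theta1) = 4288/2545 * 0.121869 = 0.205334
theta2 = arcsin(0.205334) = 11.8491 degrees

11.8491


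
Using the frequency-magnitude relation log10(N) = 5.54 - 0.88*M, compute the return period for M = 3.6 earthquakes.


log10(N) = 5.54 - 0.88*3.6 = 2.372
N = 10^2.372 = 235.504928
T = 1/N = 1/235.504928 = 0.0042 years

0.0042


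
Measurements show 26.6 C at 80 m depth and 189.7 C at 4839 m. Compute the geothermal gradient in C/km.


dT = 189.7 - 26.6 = 163.1 C
dz = 4839 - 80 = 4759 m
gradient = dT/dz * 1000 = 163.1/4759 * 1000 = 34.2719 C/km

34.2719


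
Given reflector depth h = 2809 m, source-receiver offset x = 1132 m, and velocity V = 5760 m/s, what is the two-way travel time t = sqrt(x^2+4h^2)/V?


x^2 + 4h^2 = 1132^2 + 4*2809^2 = 1281424 + 31561924 = 32843348
sqrt(32843348) = 5730.9116
t = 5730.9116 / 5760 = 0.9949 s

0.9949


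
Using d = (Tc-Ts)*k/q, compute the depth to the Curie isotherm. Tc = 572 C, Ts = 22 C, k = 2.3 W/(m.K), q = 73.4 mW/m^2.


T_Curie - T_surf = 572 - 22 = 550 C
Convert q to W/m^2: 73.4 mW/m^2 = 0.0734 W/m^2
d = 550 * 2.3 / 0.0734 = 17234.33 m

17234.33


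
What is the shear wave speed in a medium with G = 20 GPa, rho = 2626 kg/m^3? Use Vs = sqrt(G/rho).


Convert G to Pa: G = 20e9 Pa
Compute G/rho = 20e9 / 2626 = 7616146.23
Vs = sqrt(7616146.23) = 2759.74 m/s

2759.74


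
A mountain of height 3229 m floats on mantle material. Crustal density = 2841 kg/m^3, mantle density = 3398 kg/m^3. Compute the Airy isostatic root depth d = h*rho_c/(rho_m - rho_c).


rho_m - rho_c = 3398 - 2841 = 557
d = 3229 * 2841 / 557
= 9173589 / 557
= 16469.64 m

16469.64


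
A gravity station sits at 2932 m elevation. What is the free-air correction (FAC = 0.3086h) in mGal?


FAC = 0.3086 * h
= 0.3086 * 2932
= 904.8152 mGal

904.8152


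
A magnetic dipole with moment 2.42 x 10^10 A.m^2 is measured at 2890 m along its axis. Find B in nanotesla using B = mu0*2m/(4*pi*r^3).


m = 2.42 x 10^10 = 24200000000 A.m^2
2m = 48400000000 A.m^2
r^3 = 2890^3 = 24137569000
B = (4pi*10^-7) * 48400000000 / (4*pi * 24137569000) * 1e9
= 60821.233773 / 303321637783.67 * 1e9
= 200.5173 nT

200.5173


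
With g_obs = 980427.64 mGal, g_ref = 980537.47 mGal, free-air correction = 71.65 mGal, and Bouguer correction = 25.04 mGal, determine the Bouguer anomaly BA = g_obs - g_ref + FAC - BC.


BA = g_obs - g_ref + FAC - BC
= 980427.64 - 980537.47 + 71.65 - 25.04
= -63.22 mGal

-63.22


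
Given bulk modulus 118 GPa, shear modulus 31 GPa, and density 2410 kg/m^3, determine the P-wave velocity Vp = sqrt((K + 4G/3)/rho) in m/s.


First compute the effective modulus:
K + 4G/3 = 118e9 + 4*31e9/3 = 159333333333.33 Pa
Then divide by density:
159333333333.33 / 2410 = 66113416.3209 Pa/(kg/m^3)
Take the square root:
Vp = sqrt(66113416.3209) = 8131.02 m/s

8131.02


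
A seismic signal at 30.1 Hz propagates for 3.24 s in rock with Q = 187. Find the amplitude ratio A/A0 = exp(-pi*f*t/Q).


pi*f*t/Q = pi*30.1*3.24/187 = 1.638399
A/A0 = exp(-1.638399) = 0.194291

0.194291


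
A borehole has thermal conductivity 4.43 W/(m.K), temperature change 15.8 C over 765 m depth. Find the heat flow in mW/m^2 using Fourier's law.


q = k * dT / dz * 1000
= 4.43 * 15.8 / 765 * 1000
= 0.091495 * 1000
= 91.4954 mW/m^2

91.4954


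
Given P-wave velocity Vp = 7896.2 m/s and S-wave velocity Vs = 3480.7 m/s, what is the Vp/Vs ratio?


Vp/Vs = 7896.2 / 3480.7
= 2.2686

2.2686


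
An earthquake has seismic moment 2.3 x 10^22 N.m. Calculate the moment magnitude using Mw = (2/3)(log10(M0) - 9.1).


log10(M0) = log10(2.3 x 10^22) = 22.3617
Mw = 2/3 * (22.3617 - 9.1)
= 2/3 * 13.2617
= 8.84

8.84


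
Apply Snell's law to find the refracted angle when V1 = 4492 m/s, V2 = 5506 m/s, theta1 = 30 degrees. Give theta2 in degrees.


sin(theta1) = sin(30 deg) = 0.5
sin(theta2) = V2/V1 * sin(theta1) = 5506/4492 * 0.5 = 0.612867
theta2 = arcsin(0.612867) = 37.7971 degrees

37.7971


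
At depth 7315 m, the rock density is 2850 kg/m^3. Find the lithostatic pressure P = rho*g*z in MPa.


P = rho * g * z / 1e6
= 2850 * 9.81 * 7315 / 1e6
= 204516427.5 / 1e6
= 204.5164 MPa

204.5164


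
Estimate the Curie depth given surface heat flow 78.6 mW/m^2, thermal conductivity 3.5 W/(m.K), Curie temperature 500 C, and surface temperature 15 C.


T_Curie - T_surf = 500 - 15 = 485 C
Convert q to W/m^2: 78.6 mW/m^2 = 0.0786 W/m^2
d = 485 * 3.5 / 0.0786 = 21596.69 m

21596.69


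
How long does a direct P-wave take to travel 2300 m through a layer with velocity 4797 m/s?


t = x / V
= 2300 / 4797
= 0.4795 s

0.4795


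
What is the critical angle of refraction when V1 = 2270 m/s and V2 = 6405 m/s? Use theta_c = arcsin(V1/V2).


V1/V2 = 2270/6405 = 0.354411
theta_c = arcsin(0.354411) = 20.7573 degrees

20.7573


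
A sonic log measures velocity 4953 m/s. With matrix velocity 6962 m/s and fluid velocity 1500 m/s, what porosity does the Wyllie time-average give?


1/V - 1/Vm = 1/4953 - 1/6962 = 5.826e-05
1/Vf - 1/Vm = 1/1500 - 1/6962 = 0.00052303
phi = 5.826e-05 / 0.00052303 = 0.1114

0.1114


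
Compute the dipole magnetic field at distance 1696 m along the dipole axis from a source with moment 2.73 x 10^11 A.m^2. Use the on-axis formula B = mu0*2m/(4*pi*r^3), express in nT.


m = 2.73 x 10^11 = 273000000000 A.m^2
2m = 546000000000 A.m^2
r^3 = 1696^3 = 4878401536
B = (4pi*10^-7) * 546000000000 / (4*pi * 4878401536) * 1e9
= 686123.835544 / 61303801707.04 * 1e9
= 11192.1906 nT

11192.1906


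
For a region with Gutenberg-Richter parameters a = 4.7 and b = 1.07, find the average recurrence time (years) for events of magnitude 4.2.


log10(N) = 4.7 - 1.07*4.2 = 0.206
N = 10^0.206 = 1.606941
T = 1/N = 1/1.606941 = 0.6223 years

0.6223


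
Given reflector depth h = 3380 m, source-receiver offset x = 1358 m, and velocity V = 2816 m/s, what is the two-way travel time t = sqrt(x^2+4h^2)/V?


x^2 + 4h^2 = 1358^2 + 4*3380^2 = 1844164 + 45697600 = 47541764
sqrt(47541764) = 6895.0536
t = 6895.0536 / 2816 = 2.4485 s

2.4485


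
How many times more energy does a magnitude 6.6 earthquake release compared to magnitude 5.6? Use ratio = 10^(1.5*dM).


M2 - M1 = 6.6 - 5.6 = 1.0
1.5 * 1.0 = 1.5
ratio = 10^1.5 = 31.62

31.62


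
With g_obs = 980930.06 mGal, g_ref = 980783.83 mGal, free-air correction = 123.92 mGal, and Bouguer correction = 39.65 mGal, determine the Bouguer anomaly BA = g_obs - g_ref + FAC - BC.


BA = g_obs - g_ref + FAC - BC
= 980930.06 - 980783.83 + 123.92 - 39.65
= 230.5 mGal

230.5


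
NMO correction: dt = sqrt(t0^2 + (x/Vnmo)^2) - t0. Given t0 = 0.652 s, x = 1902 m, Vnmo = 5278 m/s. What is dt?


x/Vnmo = 1902/5278 = 0.360364
(x/Vnmo)^2 = 0.129862
t0^2 = 0.425104
sqrt(0.425104 + 0.129862) = 0.74496
dt = 0.74496 - 0.652 = 0.09296

0.09296


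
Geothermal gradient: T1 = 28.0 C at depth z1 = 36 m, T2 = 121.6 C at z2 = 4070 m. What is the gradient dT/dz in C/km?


dT = 121.6 - 28.0 = 93.6 C
dz = 4070 - 36 = 4034 m
gradient = dT/dz * 1000 = 93.6/4034 * 1000 = 23.2028 C/km

23.2028


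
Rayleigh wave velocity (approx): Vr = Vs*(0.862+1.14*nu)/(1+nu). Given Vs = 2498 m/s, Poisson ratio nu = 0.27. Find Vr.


Numerator factor = 0.862 + 1.14*0.27 = 1.1698
Denominator = 1 + 0.27 = 1.27
Vr = 2498 * 1.1698 / 1.27 = 2300.91 m/s

2300.91


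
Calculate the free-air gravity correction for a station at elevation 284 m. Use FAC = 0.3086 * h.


FAC = 0.3086 * h
= 0.3086 * 284
= 87.6424 mGal

87.6424


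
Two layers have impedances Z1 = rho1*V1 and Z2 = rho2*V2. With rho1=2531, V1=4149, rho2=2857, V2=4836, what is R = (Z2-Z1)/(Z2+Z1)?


Z1 = 2531 * 4149 = 10501119
Z2 = 2857 * 4836 = 13816452
R = (13816452 - 10501119) / (13816452 + 10501119) = 3315333 / 24317571 = 0.1363

0.1363


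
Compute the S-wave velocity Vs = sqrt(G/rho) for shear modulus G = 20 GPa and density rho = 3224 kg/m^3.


Convert G to Pa: G = 20e9 Pa
Compute G/rho = 20e9 / 3224 = 6203473.9454
Vs = sqrt(6203473.9454) = 2490.68 m/s

2490.68


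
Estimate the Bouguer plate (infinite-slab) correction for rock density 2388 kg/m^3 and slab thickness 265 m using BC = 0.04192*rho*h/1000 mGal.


BC = 0.04192 * rho * h / 1000
= 0.04192 * 2388 * 265 / 1000
= 26.5278 mGal

26.5278


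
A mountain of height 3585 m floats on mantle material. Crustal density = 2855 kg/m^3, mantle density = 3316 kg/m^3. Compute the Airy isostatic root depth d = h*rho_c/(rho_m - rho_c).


rho_m - rho_c = 3316 - 2855 = 461
d = 3585 * 2855 / 461
= 10235175 / 461
= 22202.11 m

22202.11


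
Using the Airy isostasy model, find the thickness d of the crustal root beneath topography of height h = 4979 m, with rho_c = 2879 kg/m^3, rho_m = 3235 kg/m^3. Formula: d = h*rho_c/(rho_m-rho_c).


rho_m - rho_c = 3235 - 2879 = 356
d = 4979 * 2879 / 356
= 14334541 / 356
= 40265.56 m

40265.56


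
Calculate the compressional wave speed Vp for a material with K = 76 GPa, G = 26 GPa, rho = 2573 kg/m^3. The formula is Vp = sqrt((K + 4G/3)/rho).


First compute the effective modulus:
K + 4G/3 = 76e9 + 4*26e9/3 = 110666666666.67 Pa
Then divide by density:
110666666666.67 / 2573 = 43010752.6882 Pa/(kg/m^3)
Take the square root:
Vp = sqrt(43010752.6882) = 6558.26 m/s

6558.26


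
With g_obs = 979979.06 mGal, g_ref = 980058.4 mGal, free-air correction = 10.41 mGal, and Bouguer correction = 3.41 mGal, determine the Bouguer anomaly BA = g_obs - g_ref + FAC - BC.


BA = g_obs - g_ref + FAC - BC
= 979979.06 - 980058.4 + 10.41 - 3.41
= -72.34 mGal

-72.34


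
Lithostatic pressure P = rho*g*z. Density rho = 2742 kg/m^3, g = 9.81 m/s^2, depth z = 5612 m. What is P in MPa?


P = rho * g * z / 1e6
= 2742 * 9.81 * 5612 / 1e6
= 150957300.24 / 1e6
= 150.9573 MPa

150.9573


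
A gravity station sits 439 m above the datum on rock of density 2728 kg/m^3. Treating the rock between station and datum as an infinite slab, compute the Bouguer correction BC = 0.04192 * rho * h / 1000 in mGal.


BC = 0.04192 * rho * h / 1000
= 0.04192 * 2728 * 439 / 1000
= 50.2031 mGal

50.2031


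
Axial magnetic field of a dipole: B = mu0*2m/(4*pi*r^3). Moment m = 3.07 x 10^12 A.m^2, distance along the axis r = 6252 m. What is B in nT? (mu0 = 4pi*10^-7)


m = 3.07 x 10^12 = 3070000000000 A.m^2
2m = 6140000000000 A.m^2
r^3 = 6252^3 = 244375075008
B = (4pi*10^-7) * 6140000000000 / (4*pi * 244375075008) * 1e9
= 7715751.557217 / 3070907761462.35 * 1e9
= 2512.5312 nT

2512.5312


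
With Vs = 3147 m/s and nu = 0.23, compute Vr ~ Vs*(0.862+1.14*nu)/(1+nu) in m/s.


Numerator factor = 0.862 + 1.14*0.23 = 1.1242
Denominator = 1 + 0.23 = 1.23
Vr = 3147 * 1.1242 / 1.23 = 2876.31 m/s

2876.31


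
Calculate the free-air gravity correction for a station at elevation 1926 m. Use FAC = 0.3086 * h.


FAC = 0.3086 * h
= 0.3086 * 1926
= 594.3636 mGal

594.3636


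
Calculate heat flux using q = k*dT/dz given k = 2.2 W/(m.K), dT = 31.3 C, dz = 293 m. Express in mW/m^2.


q = k * dT / dz * 1000
= 2.2 * 31.3 / 293 * 1000
= 0.235017 * 1000
= 235.0171 mW/m^2

235.0171


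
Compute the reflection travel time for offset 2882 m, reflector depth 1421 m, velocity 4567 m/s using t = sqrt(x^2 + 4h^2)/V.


x^2 + 4h^2 = 2882^2 + 4*1421^2 = 8305924 + 8076964 = 16382888
sqrt(16382888) = 4047.578
t = 4047.578 / 4567 = 0.8863 s

0.8863
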